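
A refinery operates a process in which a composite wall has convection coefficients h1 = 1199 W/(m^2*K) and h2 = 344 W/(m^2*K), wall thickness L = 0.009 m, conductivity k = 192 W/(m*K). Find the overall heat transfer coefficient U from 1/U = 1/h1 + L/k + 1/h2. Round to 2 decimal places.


1/U = 1/h1 + L/k + 1/h2
1/U = 1/1199 + 0.009/192 + 1/344
1/U = 0.0008340284 + 4.6875e-05 + 0.0029069767
1/U = 0.0037878801
U = 264.00 W/(m^2*K)


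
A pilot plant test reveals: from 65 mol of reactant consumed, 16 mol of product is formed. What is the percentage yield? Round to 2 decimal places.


Yield = (moles product / moles consumed) * 100%
Yield = (16 / 65) * 100
Yield = 0.2462 * 100
Yield = 24.62%


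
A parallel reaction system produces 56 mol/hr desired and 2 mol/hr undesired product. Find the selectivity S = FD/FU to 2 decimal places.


S = desired product rate / undesired product rate
S = 56 / 2
S = 28.00


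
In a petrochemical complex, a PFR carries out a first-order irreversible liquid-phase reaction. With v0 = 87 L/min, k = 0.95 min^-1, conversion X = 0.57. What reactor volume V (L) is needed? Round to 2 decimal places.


V = (v0/k) * ln(1/(1-X))
V = (87/0.95) * ln(1/(1-0.57))
V = 91.578947 * ln(2.325581)
V = 91.578947 * 0.84397
V = 77.29 L


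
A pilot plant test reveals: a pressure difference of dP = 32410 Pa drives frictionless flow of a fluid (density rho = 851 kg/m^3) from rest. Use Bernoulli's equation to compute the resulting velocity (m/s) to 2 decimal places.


v = sqrt(2*dP/rho)
v = sqrt(2*32410/851)
v = sqrt(76.169213)
v = 8.73 m/s


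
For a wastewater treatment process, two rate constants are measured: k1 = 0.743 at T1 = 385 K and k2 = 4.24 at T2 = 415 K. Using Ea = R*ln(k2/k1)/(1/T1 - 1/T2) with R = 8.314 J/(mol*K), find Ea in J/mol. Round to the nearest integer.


Ea = R * ln(k2/k1) / (1/T1 - 1/T2)
ln(k2/k1) = ln(4.24/0.743) = 1.7416225
1/T1 - 1/T2 = 1/385 - 1/415 = 0.000187764043
Ea = 8.314 * 1.7416225 / 0.000187764043
Ea = 77117 J/mol


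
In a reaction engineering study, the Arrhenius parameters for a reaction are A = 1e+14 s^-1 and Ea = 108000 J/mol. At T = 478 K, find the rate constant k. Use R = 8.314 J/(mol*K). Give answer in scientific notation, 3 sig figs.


k = A * exp(-Ea/(R*T))
k = 1e+14 * exp(-108000 / (8.314 * 478))
k = 1e+14 * exp(-27.176019)
k = 1.58e+02


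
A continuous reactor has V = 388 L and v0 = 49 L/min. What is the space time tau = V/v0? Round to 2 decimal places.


tau = V / v0
tau = 388 / 49
tau = 7.92 min


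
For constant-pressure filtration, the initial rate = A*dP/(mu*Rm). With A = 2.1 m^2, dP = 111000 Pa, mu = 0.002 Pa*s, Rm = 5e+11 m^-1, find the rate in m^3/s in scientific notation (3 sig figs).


rate = A * dP / (mu * Rm)
rate = 2.1 * 111000 / (0.002 * 5e+11)
rate = 233100.0 / 1.000e+09
rate = 2.33e-04 m^3/s


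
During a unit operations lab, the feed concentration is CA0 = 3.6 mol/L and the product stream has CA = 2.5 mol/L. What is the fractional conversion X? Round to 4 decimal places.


X = (CA0 - CA) / CA0
X = (3.6 - 2.5) / 3.6
X = 1.1 / 3.6
X = 0.3056


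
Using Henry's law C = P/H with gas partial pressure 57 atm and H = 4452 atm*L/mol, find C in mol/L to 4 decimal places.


C = P / H
C = 57 / 4452
C = 0.0128 mol/L


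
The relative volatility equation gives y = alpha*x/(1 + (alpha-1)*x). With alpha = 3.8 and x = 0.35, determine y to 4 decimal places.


y = alpha*x / (1 + (alpha-1)*x)
y = 3.8*0.35 / (1 + (3.8-1)*0.35)
y = 1.33 / (1 + 0.98)
y = 1.33 / 1.98
y = 0.6717


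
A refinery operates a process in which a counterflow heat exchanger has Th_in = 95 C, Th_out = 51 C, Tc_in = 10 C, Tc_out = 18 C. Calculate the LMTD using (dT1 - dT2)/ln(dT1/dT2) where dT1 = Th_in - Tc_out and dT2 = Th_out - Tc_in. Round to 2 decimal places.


dT1 = Th_in - Tc_out = 95 - 18 = 77
dT2 = Th_out - Tc_in = 51 - 10 = 41
LMTD = (dT1 - dT2) / ln(dT1/dT2)
LMTD = (77 - 41) / ln(77/41)
LMTD = 57.12 K


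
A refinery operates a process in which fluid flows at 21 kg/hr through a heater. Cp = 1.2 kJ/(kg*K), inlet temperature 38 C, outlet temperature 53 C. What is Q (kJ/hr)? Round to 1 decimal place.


Q = m_dot * Cp * (T2 - T1)
Q = 21 * 1.2 * (53 - 38)
Q = 21 * 1.2 * 15
Q = 378.0 kJ/hr


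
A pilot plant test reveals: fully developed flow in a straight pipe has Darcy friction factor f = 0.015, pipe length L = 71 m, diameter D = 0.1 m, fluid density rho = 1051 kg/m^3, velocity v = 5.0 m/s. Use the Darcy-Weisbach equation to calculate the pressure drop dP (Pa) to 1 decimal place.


dP = f * (L/D) * (rho*v^2/2)
dP = 0.015 * (71/0.1) * (1051*5.0^2/2)
L/D = 710.0
rho*v^2/2 = 1051*25.0/2 = 13137.5
dP = 0.015 * 710.0 * 13137.5
dP = 139914.4 Pa


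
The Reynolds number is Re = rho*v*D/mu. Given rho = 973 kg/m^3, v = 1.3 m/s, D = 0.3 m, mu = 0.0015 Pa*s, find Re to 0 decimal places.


Re = rho * v * D / mu
Re = 973 * 1.3 * 0.3 / 0.0015
Re = 379.47 / 0.0015
Re = 252980


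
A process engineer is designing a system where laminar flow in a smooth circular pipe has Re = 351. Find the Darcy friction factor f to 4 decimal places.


f = 64 / Re
f = 64 / 351
f = 0.1823


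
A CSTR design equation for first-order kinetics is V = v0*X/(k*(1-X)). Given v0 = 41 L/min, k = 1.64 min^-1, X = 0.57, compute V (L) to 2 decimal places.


V = v0 * X / (k * (1 - X))
V = 41 * 0.57 / (1.64 * (1 - 0.57))
V = 23.37 / (1.64 * 0.43)
V = 23.37 / 0.7052
V = 33.14 L


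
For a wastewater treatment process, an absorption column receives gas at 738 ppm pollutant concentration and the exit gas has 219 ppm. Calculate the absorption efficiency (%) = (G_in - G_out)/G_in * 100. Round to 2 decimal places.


Efficiency = (G_in - G_out) / G_in * 100%
Efficiency = (738 - 219) / 738 * 100
Efficiency = 519 / 738 * 100
Efficiency = 70.33%


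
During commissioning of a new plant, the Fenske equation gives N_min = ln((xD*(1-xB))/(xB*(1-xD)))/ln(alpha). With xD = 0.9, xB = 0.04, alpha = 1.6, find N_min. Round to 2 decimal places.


N_min = ln((xD*(1-xB))/(xB*(1-xD))) / ln(alpha)
Numerator inside ln: 0.864 / 0.004 = 216.0
ln(216.0) = 5.375278
ln(alpha) = ln(1.6) = 0.470004
N_min = 5.375278 / 0.470004 = 11.44


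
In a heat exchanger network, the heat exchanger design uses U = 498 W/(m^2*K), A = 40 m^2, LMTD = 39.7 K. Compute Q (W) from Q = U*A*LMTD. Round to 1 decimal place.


Q = U * A * LMTD
Q = 498 * 40 * 39.7
Q = 790824.0 W


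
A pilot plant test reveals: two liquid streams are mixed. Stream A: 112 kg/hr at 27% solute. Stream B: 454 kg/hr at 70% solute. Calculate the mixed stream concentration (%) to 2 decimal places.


Mass balance on solute: F1*x1 + F2*x2 = F3*x3
F3 = F1 + F2 = 112 + 454 = 566 kg/hr
x3 = (F1*x1 + F2*x2)/F3
x3 = (112*0.27 + 454*0.7) / 566
x3 = 61.49%


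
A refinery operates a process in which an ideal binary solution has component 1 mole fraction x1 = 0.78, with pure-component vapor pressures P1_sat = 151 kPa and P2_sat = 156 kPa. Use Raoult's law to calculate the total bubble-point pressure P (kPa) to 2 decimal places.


P = x1*P1_sat + x2*P2_sat
x2 = 1 - x1 = 1 - 0.78 = 0.22
P = 0.78*151 + 0.22*156
P = 117.78 + 34.32
P = 152.10 kPa


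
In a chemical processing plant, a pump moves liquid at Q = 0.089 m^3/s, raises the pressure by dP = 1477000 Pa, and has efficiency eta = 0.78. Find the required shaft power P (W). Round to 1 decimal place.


P = Q * dP / eta
P = 0.089 * 1477000 / 0.78
P = 131453.0 / 0.78
P = 168529.5 W


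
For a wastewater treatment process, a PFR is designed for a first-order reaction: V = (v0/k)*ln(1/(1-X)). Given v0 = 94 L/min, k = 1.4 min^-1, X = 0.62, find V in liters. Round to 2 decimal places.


V = (v0/k) * ln(1/(1-X))
V = (94/1.4) * ln(1/(1-0.62))
V = 67.142857 * ln(2.631579)
V = 67.142857 * 0.967584
V = 64.97 L


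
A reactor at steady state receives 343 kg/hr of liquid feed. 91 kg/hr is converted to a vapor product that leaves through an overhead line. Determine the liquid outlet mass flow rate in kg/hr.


Steady-state mass balance on the main outlet: F_out = F_in - F_removed
F_out = 343 - 91
F_out = 252 kg/hr


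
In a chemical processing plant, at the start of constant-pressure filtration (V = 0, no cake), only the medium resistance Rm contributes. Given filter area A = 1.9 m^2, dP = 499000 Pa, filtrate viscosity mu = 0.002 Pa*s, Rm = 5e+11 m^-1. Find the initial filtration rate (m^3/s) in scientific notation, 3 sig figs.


rate = A * dP / (mu * Rm)
rate = 1.9 * 499000 / (0.002 * 5e+11)
rate = 948100.0 / 1.000e+09
rate = 9.48e-04 m^3/s


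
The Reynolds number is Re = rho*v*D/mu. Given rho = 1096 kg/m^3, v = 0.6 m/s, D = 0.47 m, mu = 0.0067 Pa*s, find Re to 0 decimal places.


Re = rho * v * D / mu
Re = 1096 * 0.6 * 0.47 / 0.0067
Re = 309.072 / 0.0067
Re = 46130


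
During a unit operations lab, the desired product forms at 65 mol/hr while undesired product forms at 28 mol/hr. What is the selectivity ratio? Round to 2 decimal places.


S = desired product rate / undesired product rate
S = 65 / 28
S = 2.32


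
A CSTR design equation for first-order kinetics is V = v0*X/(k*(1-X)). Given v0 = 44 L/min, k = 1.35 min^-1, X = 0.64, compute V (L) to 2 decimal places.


V = v0 * X / (k * (1 - X))
V = 44 * 0.64 / (1.35 * (1 - 0.64))
V = 28.16 / (1.35 * 0.36)
V = 28.16 / 0.486
V = 57.94 L


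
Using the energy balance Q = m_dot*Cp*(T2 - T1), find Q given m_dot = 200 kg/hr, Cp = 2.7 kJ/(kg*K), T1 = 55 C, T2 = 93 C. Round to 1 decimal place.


Q = m_dot * Cp * (T2 - T1)
Q = 200 * 2.7 * (93 - 55)
Q = 200 * 2.7 * 38
Q = 20520.0 kJ/hr


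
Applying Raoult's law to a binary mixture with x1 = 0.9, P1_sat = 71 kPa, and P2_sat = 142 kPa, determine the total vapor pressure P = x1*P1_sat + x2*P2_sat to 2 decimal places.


P = x1*P1_sat + x2*P2_sat
x2 = 1 - x1 = 1 - 0.9 = 0.1
P = 0.9*71 + 0.1*142
P = 63.9 + 14.2
P = 78.10 kPa


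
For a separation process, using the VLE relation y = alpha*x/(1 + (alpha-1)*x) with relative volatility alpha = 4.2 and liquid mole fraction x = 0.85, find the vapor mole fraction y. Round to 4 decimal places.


y = alpha*x / (1 + (alpha-1)*x)
y = 4.2*0.85 / (1 + (4.2-1)*0.85)
y = 3.57 / (1 + 2.72)
y = 3.57 / 3.72
y = 0.9597


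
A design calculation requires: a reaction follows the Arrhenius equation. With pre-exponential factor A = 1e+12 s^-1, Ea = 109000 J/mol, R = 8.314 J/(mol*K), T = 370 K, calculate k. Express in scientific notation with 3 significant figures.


k = A * exp(-Ea/(R*T))
k = 1e+12 * exp(-109000 / (8.314 * 370))
k = 1e+12 * exp(-35.433557)
k = 4.09e-04


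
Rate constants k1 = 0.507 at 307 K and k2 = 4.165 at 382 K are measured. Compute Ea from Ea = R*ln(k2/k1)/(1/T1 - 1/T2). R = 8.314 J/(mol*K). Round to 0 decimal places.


Ea = R * ln(k2/k1) / (1/T1 - 1/T2)
ln(k2/k1) = ln(4.165/0.507) = 2.1059606
1/T1 - 1/T2 = 1/307 - 1/382 = 0.000639527943
Ea = 8.314 * 2.1059606 / 0.000639527943
Ea = 27378 J/mol


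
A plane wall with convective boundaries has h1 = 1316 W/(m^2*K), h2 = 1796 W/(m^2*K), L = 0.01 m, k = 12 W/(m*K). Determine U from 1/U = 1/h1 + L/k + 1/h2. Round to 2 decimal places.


1/U = 1/h1 + L/k + 1/h2
1/U = 1/1316 + 0.01/12 + 1/1796
1/U = 0.0007598784 + 0.0008333333 + 0.0005567929
1/U = 0.0021500046
U = 465.12 W/(m^2*K)


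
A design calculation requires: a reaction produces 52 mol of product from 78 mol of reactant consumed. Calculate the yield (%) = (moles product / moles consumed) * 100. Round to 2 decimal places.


Yield = (moles product / moles consumed) * 100%
Yield = (52 / 78) * 100
Yield = 0.6667 * 100
Yield = 66.67%


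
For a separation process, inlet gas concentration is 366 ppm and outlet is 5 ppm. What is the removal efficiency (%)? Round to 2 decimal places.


Efficiency = (G_in - G_out) / G_in * 100%
Efficiency = (366 - 5) / 366 * 100
Efficiency = 361 / 366 * 100
Efficiency = 98.63%


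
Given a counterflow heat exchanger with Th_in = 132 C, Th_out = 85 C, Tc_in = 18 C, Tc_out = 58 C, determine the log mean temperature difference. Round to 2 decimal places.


dT1 = Th_in - Tc_out = 132 - 58 = 74
dT2 = Th_out - Tc_in = 85 - 18 = 67
LMTD = (dT1 - dT2) / ln(dT1/dT2)
LMTD = (74 - 67) / ln(74/67)
LMTD = 70.44 K


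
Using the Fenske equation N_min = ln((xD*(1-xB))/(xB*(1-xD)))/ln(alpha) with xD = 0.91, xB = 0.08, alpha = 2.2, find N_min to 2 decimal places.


N_min = ln((xD*(1-xB))/(xB*(1-xD))) / ln(alpha)
Numerator inside ln: 0.8372 / 0.0072 = 116.277778
ln(116.277778) = 4.755982
ln(alpha) = ln(2.2) = 0.788457
N_min = 4.755982 / 0.788457 = 6.03


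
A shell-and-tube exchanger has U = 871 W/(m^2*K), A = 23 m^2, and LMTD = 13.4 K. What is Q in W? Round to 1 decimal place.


Q = U * A * LMTD
Q = 871 * 23 * 13.4
Q = 268442.2 W


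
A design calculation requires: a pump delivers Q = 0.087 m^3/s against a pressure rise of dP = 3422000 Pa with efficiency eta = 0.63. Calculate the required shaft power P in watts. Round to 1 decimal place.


P = Q * dP / eta
P = 0.087 * 3422000 / 0.63
P = 297714.0 / 0.63
P = 472561.9 W


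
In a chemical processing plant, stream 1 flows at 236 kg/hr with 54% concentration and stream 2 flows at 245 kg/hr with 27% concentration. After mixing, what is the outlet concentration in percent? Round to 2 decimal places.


Mass balance on solute: F1*x1 + F2*x2 = F3*x3
F3 = F1 + F2 = 236 + 245 = 481 kg/hr
x3 = (F1*x1 + F2*x2)/F3
x3 = (236*0.54 + 245*0.27) / 481
x3 = 40.25%


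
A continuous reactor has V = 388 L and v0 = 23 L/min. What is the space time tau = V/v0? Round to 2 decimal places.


tau = V / v0
tau = 388 / 23
tau = 16.87 min


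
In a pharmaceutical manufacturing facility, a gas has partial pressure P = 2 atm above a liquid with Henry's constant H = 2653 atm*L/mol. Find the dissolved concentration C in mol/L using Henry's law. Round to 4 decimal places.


C = P / H
C = 2 / 2653
C = 0.0008 mol/L


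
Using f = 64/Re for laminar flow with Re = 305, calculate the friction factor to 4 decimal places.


f = 64 / Re
f = 64 / 305
f = 0.2098


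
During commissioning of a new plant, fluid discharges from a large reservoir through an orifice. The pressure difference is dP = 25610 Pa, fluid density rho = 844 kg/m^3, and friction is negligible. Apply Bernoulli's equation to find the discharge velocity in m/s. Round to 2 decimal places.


v = sqrt(2*dP/rho)
v = sqrt(2*25610/844)
v = sqrt(60.687204)
v = 7.79 m/s


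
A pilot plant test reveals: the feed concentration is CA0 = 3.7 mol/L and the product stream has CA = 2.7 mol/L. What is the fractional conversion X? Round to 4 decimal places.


X = (CA0 - CA) / CA0
X = (3.7 - 2.7) / 3.7
X = 1.0 / 3.7
X = 0.2703


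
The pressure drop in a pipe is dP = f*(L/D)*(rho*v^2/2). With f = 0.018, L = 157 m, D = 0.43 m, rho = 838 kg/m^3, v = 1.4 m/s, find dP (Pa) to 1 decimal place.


dP = f * (L/D) * (rho*v^2/2)
dP = 0.018 * (157/0.43) * (838*1.4^2/2)
L/D = 365.11627907
rho*v^2/2 = 838*1.96/2 = 821.24
dP = 0.018 * 365.11627907 * 821.24
dP = 5397.3 Pa


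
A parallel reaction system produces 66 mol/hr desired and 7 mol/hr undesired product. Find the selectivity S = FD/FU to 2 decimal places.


S = desired product rate / undesired product rate
S = 66 / 7
S = 9.43


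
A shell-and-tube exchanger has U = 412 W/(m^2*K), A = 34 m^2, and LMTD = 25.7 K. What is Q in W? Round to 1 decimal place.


Q = U * A * LMTD
Q = 412 * 34 * 25.7
Q = 360005.6 W


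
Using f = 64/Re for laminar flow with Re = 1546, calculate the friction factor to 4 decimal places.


f = 64 / Re
f = 64 / 1546
f = 0.0414


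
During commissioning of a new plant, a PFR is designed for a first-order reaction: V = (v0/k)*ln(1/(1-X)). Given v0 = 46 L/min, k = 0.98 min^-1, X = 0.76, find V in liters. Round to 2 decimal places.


V = (v0/k) * ln(1/(1-X))
V = (46/0.98) * ln(1/(1-0.76))
V = 46.938776 * ln(4.166667)
V = 46.938776 * 1.427116
V = 66.99 L


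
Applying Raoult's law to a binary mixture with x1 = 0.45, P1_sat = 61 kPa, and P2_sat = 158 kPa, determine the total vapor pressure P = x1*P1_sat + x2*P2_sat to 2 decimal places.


P = x1*P1_sat + x2*P2_sat
x2 = 1 - x1 = 1 - 0.45 = 0.55
P = 0.45*61 + 0.55*158
P = 27.45 + 86.9
P = 114.35 kPa


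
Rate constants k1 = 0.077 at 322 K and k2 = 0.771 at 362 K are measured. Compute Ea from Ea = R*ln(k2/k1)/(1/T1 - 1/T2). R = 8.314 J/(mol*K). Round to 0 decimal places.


Ea = R * ln(k2/k1) / (1/T1 - 1/T2)
ln(k2/k1) = ln(0.771/0.077) = 2.303883
1/T1 - 1/T2 = 1/322 - 1/362 = 0.000343159123
Ea = 8.314 * 2.303883 / 0.000343159123
Ea = 55818 J/mol


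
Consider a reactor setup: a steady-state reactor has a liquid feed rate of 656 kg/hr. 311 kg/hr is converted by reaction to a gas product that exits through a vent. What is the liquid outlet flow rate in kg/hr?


Steady-state mass balance on the main outlet: F_out = F_in - F_removed
F_out = 656 - 311
F_out = 345 kg/hr


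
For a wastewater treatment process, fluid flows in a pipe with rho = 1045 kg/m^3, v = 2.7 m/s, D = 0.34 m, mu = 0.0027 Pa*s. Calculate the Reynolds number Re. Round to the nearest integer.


Re = rho * v * D / mu
Re = 1045 * 2.7 * 0.34 / 0.0027
Re = 959.31 / 0.0027
Re = 355300


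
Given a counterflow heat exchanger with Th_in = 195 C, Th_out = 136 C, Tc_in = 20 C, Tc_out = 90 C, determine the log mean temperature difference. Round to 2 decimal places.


dT1 = Th_in - Tc_out = 195 - 90 = 105
dT2 = Th_out - Tc_in = 136 - 20 = 116
LMTD = (dT1 - dT2) / ln(dT1/dT2)
LMTD = (105 - 116) / ln(105/116)
LMTD = 110.41 K


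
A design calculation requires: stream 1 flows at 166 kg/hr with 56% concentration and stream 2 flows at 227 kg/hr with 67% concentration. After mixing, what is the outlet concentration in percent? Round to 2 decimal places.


Mass balance on solute: F1*x1 + F2*x2 = F3*x3
F3 = F1 + F2 = 166 + 227 = 393 kg/hr
x3 = (F1*x1 + F2*x2)/F3
x3 = (166*0.56 + 227*0.67) / 393
x3 = 62.35%


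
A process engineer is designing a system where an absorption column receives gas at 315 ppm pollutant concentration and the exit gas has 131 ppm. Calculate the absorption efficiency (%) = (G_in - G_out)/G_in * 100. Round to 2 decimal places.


Efficiency = (G_in - G_out) / G_in * 100%
Efficiency = (315 - 131) / 315 * 100
Efficiency = 184 / 315 * 100
Efficiency = 58.41%


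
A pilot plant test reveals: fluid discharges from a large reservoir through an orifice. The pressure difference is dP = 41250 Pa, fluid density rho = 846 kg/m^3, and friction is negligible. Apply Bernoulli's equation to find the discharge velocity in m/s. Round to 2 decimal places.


v = sqrt(2*dP/rho)
v = sqrt(2*41250/846)
v = sqrt(97.51773)
v = 9.88 m/s


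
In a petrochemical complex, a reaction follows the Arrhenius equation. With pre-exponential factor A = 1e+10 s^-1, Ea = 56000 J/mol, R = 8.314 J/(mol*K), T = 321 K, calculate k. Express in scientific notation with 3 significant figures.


k = A * exp(-Ea/(R*T))
k = 1e+10 * exp(-56000 / (8.314 * 321))
k = 1e+10 * exp(-20.983261)
k = 7.71e+00


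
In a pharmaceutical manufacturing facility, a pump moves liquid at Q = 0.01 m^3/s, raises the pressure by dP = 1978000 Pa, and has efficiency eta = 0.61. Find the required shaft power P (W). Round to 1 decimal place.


P = Q * dP / eta
P = 0.01 * 1978000 / 0.61
P = 19780.0 / 0.61
P = 32426.2 W


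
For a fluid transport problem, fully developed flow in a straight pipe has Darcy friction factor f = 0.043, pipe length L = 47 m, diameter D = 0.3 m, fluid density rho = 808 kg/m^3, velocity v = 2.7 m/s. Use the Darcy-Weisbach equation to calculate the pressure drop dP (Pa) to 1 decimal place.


dP = f * (L/D) * (rho*v^2/2)
dP = 0.043 * (47/0.3) * (808*2.7^2/2)
L/D = 156.66666667
rho*v^2/2 = 808*7.29/2 = 2945.16
dP = 0.043 * 156.66666667 * 2945.16
dP = 19840.6 Pa


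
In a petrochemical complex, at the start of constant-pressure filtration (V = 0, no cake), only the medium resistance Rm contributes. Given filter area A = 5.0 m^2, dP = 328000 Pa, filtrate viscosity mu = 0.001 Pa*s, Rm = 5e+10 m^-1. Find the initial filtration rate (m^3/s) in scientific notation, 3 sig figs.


rate = A * dP / (mu * Rm)
rate = 5.0 * 328000 / (0.001 * 5e+10)
rate = 1640000.0 / 5.000e+07
rate = 3.28e-02 m^3/s


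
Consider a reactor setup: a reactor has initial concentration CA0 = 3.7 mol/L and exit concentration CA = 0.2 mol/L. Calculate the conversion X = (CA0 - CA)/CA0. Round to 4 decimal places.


X = (CA0 - CA) / CA0
X = (3.7 - 0.2) / 3.7
X = 3.5 / 3.7
X = 0.9459


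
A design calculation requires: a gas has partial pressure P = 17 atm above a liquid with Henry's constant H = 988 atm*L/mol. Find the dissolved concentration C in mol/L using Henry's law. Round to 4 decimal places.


C = P / H
C = 17 / 988
C = 0.0172 mol/L


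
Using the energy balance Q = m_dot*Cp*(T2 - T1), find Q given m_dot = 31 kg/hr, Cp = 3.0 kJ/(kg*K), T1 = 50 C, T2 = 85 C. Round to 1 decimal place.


Q = m_dot * Cp * (T2 - T1)
Q = 31 * 3.0 * (85 - 50)
Q = 31 * 3.0 * 35
Q = 3255.0 kJ/hr


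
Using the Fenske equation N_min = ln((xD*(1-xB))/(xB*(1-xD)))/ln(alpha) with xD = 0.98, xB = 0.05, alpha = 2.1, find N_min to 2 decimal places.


N_min = ln((xD*(1-xB))/(xB*(1-xD))) / ln(alpha)
Numerator inside ln: 0.931 / 0.001 = 931.0
ln(931.0) = 6.836259
ln(alpha) = ln(2.1) = 0.741937
N_min = 6.836259 / 0.741937 = 9.21


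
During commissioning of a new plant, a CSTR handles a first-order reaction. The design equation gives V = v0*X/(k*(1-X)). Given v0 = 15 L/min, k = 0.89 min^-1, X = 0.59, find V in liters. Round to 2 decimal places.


V = v0 * X / (k * (1 - X))
V = 15 * 0.59 / (0.89 * (1 - 0.59))
V = 8.85 / (0.89 * 0.41)
V = 8.85 / 0.3649
V = 24.25 L


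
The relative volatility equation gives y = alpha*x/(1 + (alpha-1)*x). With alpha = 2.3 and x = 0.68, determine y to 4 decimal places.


y = alpha*x / (1 + (alpha-1)*x)
y = 2.3*0.68 / (1 + (2.3-1)*0.68)
y = 1.564 / (1 + 0.884)
y = 1.564 / 1.884
y = 0.8301


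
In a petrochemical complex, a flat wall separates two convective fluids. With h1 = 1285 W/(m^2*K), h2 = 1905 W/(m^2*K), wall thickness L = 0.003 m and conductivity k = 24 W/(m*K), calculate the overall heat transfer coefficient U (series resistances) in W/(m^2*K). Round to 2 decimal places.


1/U = 1/h1 + L/k + 1/h2
1/U = 1/1285 + 0.003/24 + 1/1905
1/U = 0.0007782101 + 0.000125 + 0.0005249344
1/U = 0.0014281445
U = 700.21 W/(m^2*K)


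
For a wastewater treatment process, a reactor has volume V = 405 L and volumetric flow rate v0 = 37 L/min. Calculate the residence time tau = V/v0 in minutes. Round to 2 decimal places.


tau = V / v0
tau = 405 / 37
tau = 10.95 min


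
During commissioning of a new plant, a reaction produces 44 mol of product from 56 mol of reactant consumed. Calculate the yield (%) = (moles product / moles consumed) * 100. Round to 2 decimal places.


Yield = (moles product / moles consumed) * 100%
Yield = (44 / 56) * 100
Yield = 0.7857 * 100
Yield = 78.57%


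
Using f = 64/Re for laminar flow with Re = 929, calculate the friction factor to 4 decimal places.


f = 64 / Re
f = 64 / 929
f = 0.0689


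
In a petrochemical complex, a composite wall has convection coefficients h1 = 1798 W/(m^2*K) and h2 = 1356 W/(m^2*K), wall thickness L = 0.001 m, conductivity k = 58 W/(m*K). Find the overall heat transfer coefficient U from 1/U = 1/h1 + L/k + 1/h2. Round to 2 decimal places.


1/U = 1/h1 + L/k + 1/h2
1/U = 1/1798 + 0.001/58 + 1/1356
1/U = 0.0005561735 + 1.72414e-05 + 0.0007374631
1/U = 0.001310878
U = 762.85 W/(m^2*K)


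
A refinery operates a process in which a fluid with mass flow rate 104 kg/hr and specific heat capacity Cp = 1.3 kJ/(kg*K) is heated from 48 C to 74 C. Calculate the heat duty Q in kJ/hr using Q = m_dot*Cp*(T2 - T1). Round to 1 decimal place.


Q = m_dot * Cp * (T2 - T1)
Q = 104 * 1.3 * (74 - 48)
Q = 104 * 1.3 * 26
Q = 3515.2 kJ/hr


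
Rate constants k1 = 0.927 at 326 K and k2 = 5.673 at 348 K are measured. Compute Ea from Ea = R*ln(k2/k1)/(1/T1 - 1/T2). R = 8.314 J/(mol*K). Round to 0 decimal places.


Ea = R * ln(k2/k1) / (1/T1 - 1/T2)
ln(k2/k1) = ln(5.673/0.927) = 1.8115198
1/T1 - 1/T2 = 1/326 - 1/348 = 0.000193921444
Ea = 8.314 * 1.8115198 / 0.000193921444
Ea = 77665 J/mol


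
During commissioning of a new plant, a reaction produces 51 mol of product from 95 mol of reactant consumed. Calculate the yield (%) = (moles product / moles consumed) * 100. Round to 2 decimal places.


Yield = (moles product / moles consumed) * 100%
Yield = (51 / 95) * 100
Yield = 0.5368 * 100
Yield = 53.68%


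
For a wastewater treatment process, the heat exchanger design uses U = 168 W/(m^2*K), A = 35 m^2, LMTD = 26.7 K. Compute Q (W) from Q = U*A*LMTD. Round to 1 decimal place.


Q = U * A * LMTD
Q = 168 * 35 * 26.7
Q = 156996.0 W


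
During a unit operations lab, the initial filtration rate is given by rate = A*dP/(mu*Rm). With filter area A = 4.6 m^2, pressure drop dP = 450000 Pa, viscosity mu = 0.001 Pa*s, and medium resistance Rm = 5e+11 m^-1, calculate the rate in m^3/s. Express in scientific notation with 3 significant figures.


rate = A * dP / (mu * Rm)
rate = 4.6 * 450000 / (0.001 * 5e+11)
rate = 2070000.0 / 5.000e+08
rate = 4.14e-03 m^3/s


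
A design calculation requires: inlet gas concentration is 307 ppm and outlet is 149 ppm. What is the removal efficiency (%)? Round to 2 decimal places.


Efficiency = (G_in - G_out) / G_in * 100%
Efficiency = (307 - 149) / 307 * 100
Efficiency = 158 / 307 * 100
Efficiency = 51.47%


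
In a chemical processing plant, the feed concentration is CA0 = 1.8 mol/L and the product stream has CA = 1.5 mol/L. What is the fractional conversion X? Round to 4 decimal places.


X = (CA0 - CA) / CA0
X = (1.8 - 1.5) / 1.8
X = 0.3 / 1.8
X = 0.1667


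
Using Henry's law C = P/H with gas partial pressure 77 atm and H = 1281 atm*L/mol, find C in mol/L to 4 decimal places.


C = P / H
C = 77 / 1281
C = 0.0601 mol/L


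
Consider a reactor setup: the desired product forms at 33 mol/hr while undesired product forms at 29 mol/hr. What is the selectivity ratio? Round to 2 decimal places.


S = desired product rate / undesired product rate
S = 33 / 29
S = 1.14


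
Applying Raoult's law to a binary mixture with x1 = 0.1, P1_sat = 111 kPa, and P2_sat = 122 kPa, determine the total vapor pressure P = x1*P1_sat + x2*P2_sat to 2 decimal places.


P = x1*P1_sat + x2*P2_sat
x2 = 1 - x1 = 1 - 0.1 = 0.9
P = 0.1*111 + 0.9*122
P = 11.1 + 109.8
P = 120.90 kPa


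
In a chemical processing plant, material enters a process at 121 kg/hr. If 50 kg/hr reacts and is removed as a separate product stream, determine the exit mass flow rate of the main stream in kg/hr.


Steady-state mass balance on the main outlet: F_out = F_in - F_removed
F_out = 121 - 50
F_out = 71 kg/hr


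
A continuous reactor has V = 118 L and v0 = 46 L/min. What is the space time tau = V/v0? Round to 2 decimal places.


tau = V / v0
tau = 118 / 46
tau = 2.57 min


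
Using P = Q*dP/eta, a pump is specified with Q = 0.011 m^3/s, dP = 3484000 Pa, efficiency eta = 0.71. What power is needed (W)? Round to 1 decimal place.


P = Q * dP / eta
P = 0.011 * 3484000 / 0.71
P = 38324.0 / 0.71
P = 53977.5 W


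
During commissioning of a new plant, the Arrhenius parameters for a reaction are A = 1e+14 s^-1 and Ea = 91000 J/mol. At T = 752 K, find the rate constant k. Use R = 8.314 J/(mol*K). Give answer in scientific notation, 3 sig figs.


k = A * exp(-Ea/(R*T))
k = 1e+14 * exp(-91000 / (8.314 * 752))
k = 1e+14 * exp(-14.555044)
k = 4.77e+07


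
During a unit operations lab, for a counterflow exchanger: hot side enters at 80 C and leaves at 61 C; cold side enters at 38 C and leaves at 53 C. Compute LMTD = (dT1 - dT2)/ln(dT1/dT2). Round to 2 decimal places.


dT1 = Th_in - Tc_out = 80 - 53 = 27
dT2 = Th_out - Tc_in = 61 - 38 = 23
LMTD = (dT1 - dT2) / ln(dT1/dT2)
LMTD = (27 - 23) / ln(27/23)
LMTD = 24.95 K


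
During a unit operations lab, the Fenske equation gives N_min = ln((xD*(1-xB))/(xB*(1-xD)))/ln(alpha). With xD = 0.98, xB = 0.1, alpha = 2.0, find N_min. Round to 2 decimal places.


N_min = ln((xD*(1-xB))/(xB*(1-xD))) / ln(alpha)
Numerator inside ln: 0.882 / 0.002 = 441.0
ln(441.0) = 6.089045
ln(alpha) = ln(2.0) = 0.693147
N_min = 6.089045 / 0.693147 = 8.78


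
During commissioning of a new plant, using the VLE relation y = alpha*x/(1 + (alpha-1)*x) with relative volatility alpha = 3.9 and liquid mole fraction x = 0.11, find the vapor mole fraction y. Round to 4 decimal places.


y = alpha*x / (1 + (alpha-1)*x)
y = 3.9*0.11 / (1 + (3.9-1)*0.11)
y = 0.429 / (1 + 0.319)
y = 0.429 / 1.319
y = 0.3252


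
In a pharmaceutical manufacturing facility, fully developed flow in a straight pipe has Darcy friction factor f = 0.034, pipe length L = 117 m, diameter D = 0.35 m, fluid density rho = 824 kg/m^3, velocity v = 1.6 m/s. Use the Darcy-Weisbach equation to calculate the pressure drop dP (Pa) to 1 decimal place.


dP = f * (L/D) * (rho*v^2/2)
dP = 0.034 * (117/0.35) * (824*1.6^2/2)
L/D = 334.28571429
rho*v^2/2 = 824*2.56/2 = 1054.72
dP = 0.034 * 334.28571429 * 1054.72
dP = 11987.6 Pa


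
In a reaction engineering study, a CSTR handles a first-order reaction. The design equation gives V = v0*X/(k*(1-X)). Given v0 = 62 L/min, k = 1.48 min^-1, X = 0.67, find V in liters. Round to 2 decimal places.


V = v0 * X / (k * (1 - X))
V = 62 * 0.67 / (1.48 * (1 - 0.67))
V = 41.54 / (1.48 * 0.33)
V = 41.54 / 0.4884
V = 85.05 L


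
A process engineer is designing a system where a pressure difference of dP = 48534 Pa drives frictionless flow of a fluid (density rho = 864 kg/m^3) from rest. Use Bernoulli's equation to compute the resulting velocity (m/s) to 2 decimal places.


v = sqrt(2*dP/rho)
v = sqrt(2*48534/864)
v = sqrt(112.347222)
v = 10.60 m/s


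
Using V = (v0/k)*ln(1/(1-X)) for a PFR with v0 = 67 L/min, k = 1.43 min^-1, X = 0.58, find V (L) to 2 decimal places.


V = (v0/k) * ln(1/(1-X))
V = (67/1.43) * ln(1/(1-0.58))
V = 46.853147 * ln(2.380952)
V = 46.853147 * 0.8675
V = 40.65 L


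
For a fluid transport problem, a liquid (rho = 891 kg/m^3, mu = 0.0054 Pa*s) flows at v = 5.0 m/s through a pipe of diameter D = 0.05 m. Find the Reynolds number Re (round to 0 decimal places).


Re = rho * v * D / mu
Re = 891 * 5.0 * 0.05 / 0.0054
Re = 222.75 / 0.0054
Re = 41250


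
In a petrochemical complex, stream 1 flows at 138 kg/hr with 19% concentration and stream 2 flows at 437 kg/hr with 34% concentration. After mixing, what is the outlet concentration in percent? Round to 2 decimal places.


Mass balance on solute: F1*x1 + F2*x2 = F3*x3
F3 = F1 + F2 = 138 + 437 = 575 kg/hr
x3 = (F1*x1 + F2*x2)/F3
x3 = (138*0.19 + 437*0.34) / 575
x3 = 30.40%


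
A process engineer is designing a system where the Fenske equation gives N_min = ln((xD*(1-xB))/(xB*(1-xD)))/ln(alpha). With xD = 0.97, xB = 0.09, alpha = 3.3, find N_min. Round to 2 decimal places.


N_min = ln((xD*(1-xB))/(xB*(1-xD))) / ln(alpha)
Numerator inside ln: 0.8827 / 0.0027 = 326.925926
ln(326.925926) = 5.789734
ln(alpha) = ln(3.3) = 1.193922
N_min = 5.789734 / 1.193922 = 4.85


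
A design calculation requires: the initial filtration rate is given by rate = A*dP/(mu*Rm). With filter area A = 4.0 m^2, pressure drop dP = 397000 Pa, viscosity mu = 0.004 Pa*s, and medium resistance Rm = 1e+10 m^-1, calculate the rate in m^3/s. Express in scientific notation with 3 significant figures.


rate = A * dP / (mu * Rm)
rate = 4.0 * 397000 / (0.004 * 1e+10)
rate = 1588000.0 / 4.000e+07
rate = 3.97e-02 m^3/s


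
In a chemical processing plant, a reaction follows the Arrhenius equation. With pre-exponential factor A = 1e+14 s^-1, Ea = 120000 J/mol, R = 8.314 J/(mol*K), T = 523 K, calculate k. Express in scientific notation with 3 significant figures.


k = A * exp(-Ea/(R*T))
k = 1e+14 * exp(-120000 / (8.314 * 523))
k = 1e+14 * exp(-27.597487)
k = 1.03e+02


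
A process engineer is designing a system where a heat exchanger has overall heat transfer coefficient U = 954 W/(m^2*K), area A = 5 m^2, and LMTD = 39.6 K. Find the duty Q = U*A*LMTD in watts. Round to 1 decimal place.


Q = U * A * LMTD
Q = 954 * 5 * 39.6
Q = 188892.0 W


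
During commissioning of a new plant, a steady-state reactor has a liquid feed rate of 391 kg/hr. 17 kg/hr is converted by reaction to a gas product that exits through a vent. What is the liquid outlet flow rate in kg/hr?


Steady-state mass balance on the main outlet: F_out = F_in - F_removed
F_out = 391 - 17
F_out = 374 kg/hr


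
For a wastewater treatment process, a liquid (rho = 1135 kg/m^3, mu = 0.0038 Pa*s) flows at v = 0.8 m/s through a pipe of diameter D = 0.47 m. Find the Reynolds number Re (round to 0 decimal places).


Re = rho * v * D / mu
Re = 1135 * 0.8 * 0.47 / 0.0038
Re = 426.76 / 0.0038
Re = 112305


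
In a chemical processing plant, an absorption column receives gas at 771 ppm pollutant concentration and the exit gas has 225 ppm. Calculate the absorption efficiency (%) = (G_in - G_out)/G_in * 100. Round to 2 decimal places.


Efficiency = (G_in - G_out) / G_in * 100%
Efficiency = (771 - 225) / 771 * 100
Efficiency = 546 / 771 * 100
Efficiency = 70.82%


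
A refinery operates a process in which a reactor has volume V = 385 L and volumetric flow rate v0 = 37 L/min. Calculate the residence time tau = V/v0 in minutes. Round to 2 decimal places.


tau = V / v0
tau = 385 / 37
tau = 10.41 min


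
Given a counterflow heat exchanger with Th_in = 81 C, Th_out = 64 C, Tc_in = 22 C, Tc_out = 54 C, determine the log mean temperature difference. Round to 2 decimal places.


dT1 = Th_in - Tc_out = 81 - 54 = 27
dT2 = Th_out - Tc_in = 64 - 22 = 42
LMTD = (dT1 - dT2) / ln(dT1/dT2)
LMTD = (27 - 42) / ln(27/42)
LMTD = 33.95 K


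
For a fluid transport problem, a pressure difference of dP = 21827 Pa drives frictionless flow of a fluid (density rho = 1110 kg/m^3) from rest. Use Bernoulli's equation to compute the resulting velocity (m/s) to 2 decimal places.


v = sqrt(2*dP/rho)
v = sqrt(2*21827/1110)
v = sqrt(39.327928)
v = 6.27 m/s


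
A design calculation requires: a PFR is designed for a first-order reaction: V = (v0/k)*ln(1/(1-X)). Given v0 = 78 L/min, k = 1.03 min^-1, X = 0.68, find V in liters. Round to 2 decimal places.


V = (v0/k) * ln(1/(1-X))
V = (78/1.03) * ln(1/(1-0.68))
V = 75.728155 * ln(3.125)
V = 75.728155 * 1.139434
V = 86.29 L


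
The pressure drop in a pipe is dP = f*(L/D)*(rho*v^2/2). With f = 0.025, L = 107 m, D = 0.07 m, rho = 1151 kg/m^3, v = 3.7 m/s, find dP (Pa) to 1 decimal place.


dP = f * (L/D) * (rho*v^2/2)
dP = 0.025 * (107/0.07) * (1151*3.7^2/2)
L/D = 1528.57142857
rho*v^2/2 = 1151*13.69/2 = 7878.595
dP = 0.025 * 1528.57142857 * 7878.595
dP = 301074.9 Pa


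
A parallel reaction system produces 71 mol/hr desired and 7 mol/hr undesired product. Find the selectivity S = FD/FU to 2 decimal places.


S = desired product rate / undesired product rate
S = 71 / 7
S = 10.14


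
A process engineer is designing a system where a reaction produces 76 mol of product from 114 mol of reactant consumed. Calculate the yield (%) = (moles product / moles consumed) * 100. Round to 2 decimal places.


Yield = (moles product / moles consumed) * 100%
Yield = (76 / 114) * 100
Yield = 0.6667 * 100
Yield = 66.67%


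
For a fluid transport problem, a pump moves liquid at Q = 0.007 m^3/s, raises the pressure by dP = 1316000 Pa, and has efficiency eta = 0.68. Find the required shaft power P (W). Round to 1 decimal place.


P = Q * dP / eta
P = 0.007 * 1316000 / 0.68
P = 9212.0 / 0.68
P = 13547.1 W


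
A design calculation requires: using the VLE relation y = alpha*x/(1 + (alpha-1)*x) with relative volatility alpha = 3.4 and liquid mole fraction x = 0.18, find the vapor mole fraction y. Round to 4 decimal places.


y = alpha*x / (1 + (alpha-1)*x)
y = 3.4*0.18 / (1 + (3.4-1)*0.18)
y = 0.612 / (1 + 0.432)
y = 0.612 / 1.432
y = 0.4274


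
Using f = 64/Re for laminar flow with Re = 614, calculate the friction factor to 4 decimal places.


f = 64 / Re
f = 64 / 614
f = 0.1042


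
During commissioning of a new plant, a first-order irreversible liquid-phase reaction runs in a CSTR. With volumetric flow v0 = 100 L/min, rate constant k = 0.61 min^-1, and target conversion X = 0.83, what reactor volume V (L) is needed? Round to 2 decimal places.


V = v0 * X / (k * (1 - X))
V = 100 * 0.83 / (0.61 * (1 - 0.83))
V = 83.0 / (0.61 * 0.17)
V = 83.0 / 0.1037
V = 800.39 L


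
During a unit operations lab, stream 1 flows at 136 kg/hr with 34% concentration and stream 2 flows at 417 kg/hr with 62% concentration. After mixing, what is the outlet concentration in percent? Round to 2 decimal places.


Mass balance on solute: F1*x1 + F2*x2 = F3*x3
F3 = F1 + F2 = 136 + 417 = 553 kg/hr
x3 = (F1*x1 + F2*x2)/F3
x3 = (136*0.34 + 417*0.62) / 553
x3 = 55.11%


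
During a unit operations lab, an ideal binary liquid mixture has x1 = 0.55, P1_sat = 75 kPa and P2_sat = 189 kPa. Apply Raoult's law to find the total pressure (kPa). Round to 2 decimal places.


P = x1*P1_sat + x2*P2_sat
x2 = 1 - x1 = 1 - 0.55 = 0.45
P = 0.55*75 + 0.45*189
P = 41.25 + 85.05
P = 126.30 kPa


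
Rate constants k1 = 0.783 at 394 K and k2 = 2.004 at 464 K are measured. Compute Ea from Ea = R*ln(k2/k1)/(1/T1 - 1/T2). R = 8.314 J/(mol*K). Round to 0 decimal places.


Ea = R * ln(k2/k1) / (1/T1 - 1/T2)
ln(k2/k1) = ln(2.004/0.783) = 0.9397678
1/T1 - 1/T2 = 1/394 - 1/464 = 0.000382898652
Ea = 8.314 * 0.9397678 / 0.000382898652
Ea = 20405 J/mol


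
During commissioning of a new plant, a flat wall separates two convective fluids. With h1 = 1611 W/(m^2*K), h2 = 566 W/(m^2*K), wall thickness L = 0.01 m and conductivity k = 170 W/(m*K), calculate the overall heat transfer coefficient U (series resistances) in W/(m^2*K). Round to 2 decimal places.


1/U = 1/h1 + L/k + 1/h2
1/U = 1/1611 + 0.01/170 + 1/566
1/U = 0.0006207325 + 5.88235e-05 + 0.0017667845
1/U = 0.0024463405
U = 408.77 W/(m^2*K)


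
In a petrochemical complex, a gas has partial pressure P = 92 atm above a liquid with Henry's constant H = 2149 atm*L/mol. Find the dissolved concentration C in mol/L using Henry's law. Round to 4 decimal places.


C = P / H
C = 92 / 2149
C = 0.0428 mol/L


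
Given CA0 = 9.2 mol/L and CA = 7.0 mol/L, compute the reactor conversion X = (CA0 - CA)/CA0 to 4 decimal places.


X = (CA0 - CA) / CA0
X = (9.2 - 7.0) / 9.2
X = 2.2 / 9.2
X = 0.2391


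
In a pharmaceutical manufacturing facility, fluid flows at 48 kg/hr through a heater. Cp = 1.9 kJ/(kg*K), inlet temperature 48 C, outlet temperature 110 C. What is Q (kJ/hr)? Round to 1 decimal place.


Q = m_dot * Cp * (T2 - T1)
Q = 48 * 1.9 * (110 - 48)
Q = 48 * 1.9 * 62
Q = 5654.4 kJ/hr


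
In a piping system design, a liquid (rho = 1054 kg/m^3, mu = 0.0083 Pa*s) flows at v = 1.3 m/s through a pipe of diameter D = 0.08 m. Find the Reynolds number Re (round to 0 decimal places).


Re = rho * v * D / mu
Re = 1054 * 1.3 * 0.08 / 0.0083
Re = 109.616 / 0.0083
Re = 13207


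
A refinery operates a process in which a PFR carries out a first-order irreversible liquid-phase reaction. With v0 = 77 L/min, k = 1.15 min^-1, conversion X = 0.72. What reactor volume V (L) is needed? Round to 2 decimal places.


V = (v0/k) * ln(1/(1-X))
V = (77/1.15) * ln(1/(1-0.72))
V = 66.956522 * ln(3.571429)
V = 66.956522 * 1.272966
V = 85.23 L


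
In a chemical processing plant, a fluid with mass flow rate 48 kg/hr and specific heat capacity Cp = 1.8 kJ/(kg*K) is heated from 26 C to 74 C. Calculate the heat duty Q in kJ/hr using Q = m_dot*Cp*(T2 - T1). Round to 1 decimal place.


Q = m_dot * Cp * (T2 - T1)
Q = 48 * 1.8 * (74 - 26)
Q = 48 * 1.8 * 48
Q = 4147.2 kJ/hr


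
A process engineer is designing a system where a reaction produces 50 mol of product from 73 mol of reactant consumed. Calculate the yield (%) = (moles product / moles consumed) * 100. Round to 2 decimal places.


Yield = (moles product / moles consumed) * 100%
Yield = (50 / 73) * 100
Yield = 0.6849 * 100
Yield = 68.49%
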